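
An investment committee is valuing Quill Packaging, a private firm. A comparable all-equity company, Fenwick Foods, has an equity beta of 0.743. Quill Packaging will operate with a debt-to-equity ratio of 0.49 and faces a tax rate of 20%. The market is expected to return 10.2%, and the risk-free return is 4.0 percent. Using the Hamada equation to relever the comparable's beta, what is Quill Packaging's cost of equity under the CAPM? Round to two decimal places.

β_L = β_U × [1 + (1 − t)(D/E)] = 0.743 × [1 + (1 − 0.20) × 0.49]
    = 0.743 × [1 + 0.80 × 0.49] = 0.743 × 1.3920 = 1.0343
MRP = 10.2% − 4.0% = 6.20%
E(R) = R_f + β_L × MRP = 4.0% + 1.0343 × 6.2% = 10.41%

10.41%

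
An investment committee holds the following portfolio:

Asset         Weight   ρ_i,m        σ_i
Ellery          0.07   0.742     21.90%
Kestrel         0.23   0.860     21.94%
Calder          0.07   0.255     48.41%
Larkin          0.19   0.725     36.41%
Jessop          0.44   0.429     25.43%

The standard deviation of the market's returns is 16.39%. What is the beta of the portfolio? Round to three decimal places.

β_Ellery = 0.742 × 21.90% / 16.39% = 0.9914
β_Kestrel = 0.860 × 21.94% / 16.39% = 1.1512
β_Calder = 0.255 × 48.41% / 16.39% = 0.7532
β_Larkin = 0.725 × 36.41% / 16.39% = 1.6106
β_Jessop = 0.429 × 25.43% / 16.39% = 0.6656
β_P = Σ w_i β_i = 0.07×0.9914 + 0.23×1.1512 + 0.07×0.7532 + 0.19×1.6106 + 0.44×0.6656 = 0.9858

0.986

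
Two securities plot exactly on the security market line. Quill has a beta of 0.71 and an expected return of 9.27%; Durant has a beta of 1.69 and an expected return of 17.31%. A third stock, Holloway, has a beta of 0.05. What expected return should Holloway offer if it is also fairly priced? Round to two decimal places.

MRP (SML slope) = (17.31% − 9.27%) / (1.69 − 0.71) = 8.04% / 0.98 = 8.2041%
R_f (intercept) = 9.27% − 0.71 × 8.2041% = 3.4451%
E(R_Holloway) = R_f + β × MRP = 3.4451% + 0.05 × 8.2041% = 3.86%

3.86%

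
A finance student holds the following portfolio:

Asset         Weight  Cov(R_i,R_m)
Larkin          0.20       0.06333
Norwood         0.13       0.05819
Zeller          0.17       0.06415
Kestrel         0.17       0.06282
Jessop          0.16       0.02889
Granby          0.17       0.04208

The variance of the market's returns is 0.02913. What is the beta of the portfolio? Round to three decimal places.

β_Larkin = 0.06333 / 0.02913 = 2.1740
β_Norwood = 0.05819 / 0.02913 = 1.9976
β_Zeller = 0.06415 / 0.02913 = 2.2022
β_Kestrel = 0.06282 / 0.02913 = 2.1565
β_Jessop = 0.02889 / 0.02913 = 0.9918
β_Granby = 0.04208 / 0.02913 = 1.4446
β_P = Σ w_i β_i = 0.20×2.1740 + 0.13×1.9976 + 0.17×2.2022 + 0.17×2.1565 + 0.16×0.9918 + 0.17×1.4446 = 1.8397

1.840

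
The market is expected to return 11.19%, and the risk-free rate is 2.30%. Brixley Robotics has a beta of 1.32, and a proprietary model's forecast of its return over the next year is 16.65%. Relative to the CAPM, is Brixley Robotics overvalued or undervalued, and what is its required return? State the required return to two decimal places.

Undervalued; required return 14.03%

MRP = 11.19% − 2.30% = 8.89%
Required return = R_f + β·MRP = 2.30% + 1.32 × 8.89% = 14.03%
Forecast 16.65% > required 14.03% → the stock plots above the SML → undervalued.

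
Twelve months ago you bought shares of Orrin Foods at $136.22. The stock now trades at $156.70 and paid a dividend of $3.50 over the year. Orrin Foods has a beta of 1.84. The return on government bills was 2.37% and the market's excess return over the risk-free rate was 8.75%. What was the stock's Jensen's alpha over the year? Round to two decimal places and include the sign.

Realised HPR = (P1 + D1 − P0) / P0 = (156.70 + 3.50 − 136.22) / 136.22 = 23.98 / 136.22 = 17.6039%
CAPM required = R_f + β·MRP = 2.37% + 1.84 × 8.75% = 18.4700%
α = realised − required = 17.6039% − 18.4700% = -0.87%

-0.87%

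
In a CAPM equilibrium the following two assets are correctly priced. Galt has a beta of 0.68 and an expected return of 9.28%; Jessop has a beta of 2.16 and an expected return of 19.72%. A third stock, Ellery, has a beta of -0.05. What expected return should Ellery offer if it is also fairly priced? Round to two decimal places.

MRP (SML slope) = (19.72% − 9.28%) / (2.16 − 0.68) = 10.44% / 1.48 = 7.0541%
R_f (intercept) = 9.28% − 0.68 × 7.0541% = 4.4832%
E(R_Ellery) = R_f + β × MRP = 4.4832% + -0.05 × 7.0541% = 4.13%

4.13%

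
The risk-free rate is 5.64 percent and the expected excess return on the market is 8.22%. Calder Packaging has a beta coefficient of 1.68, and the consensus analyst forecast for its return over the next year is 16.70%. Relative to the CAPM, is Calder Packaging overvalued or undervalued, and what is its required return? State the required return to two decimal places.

Overvalued; required return 19.45%

Required return = R_f + β·MRP = 5.64% + 1.68 × 8.22% = 19.45%
Forecast 16.70% < required 19.45% → the stock plots below the SML → overvalued.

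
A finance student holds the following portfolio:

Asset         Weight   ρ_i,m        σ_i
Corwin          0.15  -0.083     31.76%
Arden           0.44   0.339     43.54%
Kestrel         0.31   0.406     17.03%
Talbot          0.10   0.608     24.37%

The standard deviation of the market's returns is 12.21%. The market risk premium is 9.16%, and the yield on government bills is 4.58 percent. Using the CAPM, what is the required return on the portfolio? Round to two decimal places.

11.88%

β_Corwin = -0.083 × 31.76% / 12.21% = -0.2159
β_Arden = 0.339 × 43.54% / 12.21% = 1.2089
β_Kestrel = 0.406 × 17.03% / 12.21% = 0.5663
β_Talbot = 0.608 × 24.37% / 12.21% = 1.2135
β_P = Σ w_i β_i = 0.15×-0.2159 + 0.44×1.2089 + 0.31×0.5663 + 0.10×1.2135 = 0.7964
E(R_P) = R_f + β_P × MRP = 4.58% + 0.7964 × 9.16% = 11.88%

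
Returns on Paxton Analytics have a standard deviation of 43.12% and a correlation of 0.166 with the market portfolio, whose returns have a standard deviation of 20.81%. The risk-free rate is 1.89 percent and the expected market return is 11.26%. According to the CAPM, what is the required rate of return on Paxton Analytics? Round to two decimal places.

β = ρ × σ_i / σ_m = 0.166 × 43.12% / 20.81% = 0.3440
MRP = 11.26% − 1.89% = 9.37%
E(R) = 1.89% + 0.3440 × 9.37% = 5.11%

5.11%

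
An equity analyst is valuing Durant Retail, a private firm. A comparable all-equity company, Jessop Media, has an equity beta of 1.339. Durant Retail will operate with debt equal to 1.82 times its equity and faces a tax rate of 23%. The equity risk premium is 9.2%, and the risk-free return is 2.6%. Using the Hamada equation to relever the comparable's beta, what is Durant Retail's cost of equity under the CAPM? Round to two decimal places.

32.18%

β_L = β_U × [1 + (1 − t)(D/E)] = 1.339 × [1 + (1 − 0.23) × 1.82]
    = 1.339 × [1 + 0.77 × 1.82] = 1.339 × 2.4014 = 3.2155
E(R) = R_f + β_L × MRP = 2.6% + 3.2155 × 9.2% = 32.18%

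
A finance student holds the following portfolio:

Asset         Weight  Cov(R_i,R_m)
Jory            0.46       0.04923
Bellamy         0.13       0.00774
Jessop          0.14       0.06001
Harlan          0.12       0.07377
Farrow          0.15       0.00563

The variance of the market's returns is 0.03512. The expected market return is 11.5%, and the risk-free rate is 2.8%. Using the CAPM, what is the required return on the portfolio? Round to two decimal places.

β_Jory = 0.04923 / 0.03512 = 1.4018
β_Bellamy = 0.00774 / 0.03512 = 0.2204
β_Jessop = 0.06001 / 0.03512 = 1.7087
β_Harlan = 0.07377 / 0.03512 = 2.1005
β_Farrow = 0.00563 / 0.03512 = 0.1603
β_P = Σ w_i β_i = 0.46×1.4018 + 0.13×0.2204 + 0.14×1.7087 + 0.12×2.1005 + 0.15×0.1603 = 1.1888
MRP = 11.5% − 2.8% = 8.70%
E(R_P) = R_f + β_P × MRP = 2.8% + 1.1888 × 8.7% = 13.14%

13.14%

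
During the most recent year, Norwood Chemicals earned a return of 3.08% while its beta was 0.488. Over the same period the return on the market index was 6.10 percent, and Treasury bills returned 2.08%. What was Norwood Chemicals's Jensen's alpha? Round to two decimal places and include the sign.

Market excess return = 6.10% − 2.08% = 4.02%
CAPM benchmark = R_f + β(R_m − R_f) = 2.08% + 0.488 × 4.02% = 4.04176%
α = actual − benchmark = 3.08% − 4.04176% = -0.96%

-0.96%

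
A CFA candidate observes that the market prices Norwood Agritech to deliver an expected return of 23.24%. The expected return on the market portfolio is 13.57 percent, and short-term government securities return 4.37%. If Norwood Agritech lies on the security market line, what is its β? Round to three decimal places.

2.051

MRP = 13.57% − 4.37% = 9.20%
β = (E(R) − R_f) / MRP = (23.24% − 4.37%) / 9.20% = 18.87% / 9.20% = 2.051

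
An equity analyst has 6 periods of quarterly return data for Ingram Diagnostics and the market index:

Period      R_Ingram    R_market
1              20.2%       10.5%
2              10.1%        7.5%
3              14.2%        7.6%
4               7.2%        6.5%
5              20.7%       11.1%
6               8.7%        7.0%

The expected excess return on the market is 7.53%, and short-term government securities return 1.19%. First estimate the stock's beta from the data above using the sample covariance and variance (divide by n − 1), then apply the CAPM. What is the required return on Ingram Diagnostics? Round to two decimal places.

23.20%

Mean R_i = (20.2 + 10.1 + 14.2 + 7.2 + 20.7 + 8.7) / 6 = 13.5167%
Mean R_m = (10.5 + 7.5 + 7.6 + 6.5 + 11.1 + 7.0) / 6 = 8.3667%
Σ(R_i − R̄_i)(R_m − R̄_m) = 54.7033  ⇒  Cov = 54.7033 / 5 = 10.9407
Σ(R_m − R̄_m)² = 18.7133  ⇒  Var(R_m) = 18.7133 / 5 = 3.7427
β = Cov / Var(R_m) = 10.9407 / 3.7427 = 2.9232
E(R) = R_f + β × MRP = 1.19% + 2.9232 × 7.53% = 23.20%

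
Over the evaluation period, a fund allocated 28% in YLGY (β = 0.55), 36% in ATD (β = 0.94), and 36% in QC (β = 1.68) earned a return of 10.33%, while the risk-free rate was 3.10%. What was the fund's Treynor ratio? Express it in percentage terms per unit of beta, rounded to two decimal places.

6.59%

β_P = 0.28×0.55 + 0.36×0.94 + 0.36×1.68 = 1.0972
Treynor = (R_P − R_f) / β_P = (10.33% − 3.10%) / 1.0972 = 7.23% / 1.0972 = 6.59%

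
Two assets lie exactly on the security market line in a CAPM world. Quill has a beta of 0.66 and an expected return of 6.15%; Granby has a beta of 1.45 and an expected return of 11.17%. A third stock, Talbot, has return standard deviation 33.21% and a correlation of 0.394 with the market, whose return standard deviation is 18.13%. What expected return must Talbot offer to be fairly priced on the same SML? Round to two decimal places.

MRP = (11.17% − 6.15%) / (1.45 − 0.66) = 6.3544%
R_f = 6.15% − 0.66 × 6.3544% = 1.9561%
β_Talbot = ρ·σ_i/σ_m = 0.394 × 33.21 / 18.13 = 0.7217
E(R_Talbot) = R_f + β × MRP = 1.9561% + 0.7217 × 6.3544% = 6.54%

6.54%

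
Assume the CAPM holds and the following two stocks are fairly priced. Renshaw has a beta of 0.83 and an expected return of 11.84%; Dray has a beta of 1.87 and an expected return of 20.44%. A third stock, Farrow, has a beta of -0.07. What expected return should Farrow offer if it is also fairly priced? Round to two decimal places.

4.40%

MRP (SML slope) = (20.44% − 11.84%) / (1.87 − 0.83) = 8.60% / 1.04 = 8.2692%
R_f (intercept) = 11.84% − 0.83 × 8.2692% = 4.9766%
E(R_Farrow) = R_f + β × MRP = 4.9766% + -0.07 × 8.2692% = 4.40%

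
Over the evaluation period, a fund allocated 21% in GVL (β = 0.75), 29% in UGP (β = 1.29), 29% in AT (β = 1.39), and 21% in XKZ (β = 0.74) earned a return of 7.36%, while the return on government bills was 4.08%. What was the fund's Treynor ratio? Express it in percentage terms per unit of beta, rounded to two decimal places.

3.01%

β_P = 0.21×0.75 + 0.29×1.29 + 0.29×1.39 + 0.21×0.74 = 1.0901
Treynor = (R_P − R_f) / β_P = (7.36% − 4.08%) / 1.0901 = 3.28% / 1.0901 = 3.01%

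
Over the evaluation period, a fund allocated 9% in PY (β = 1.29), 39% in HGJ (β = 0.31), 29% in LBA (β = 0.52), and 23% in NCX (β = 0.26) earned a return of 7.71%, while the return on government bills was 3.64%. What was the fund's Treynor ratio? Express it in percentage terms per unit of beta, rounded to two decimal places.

β_P = 0.09×1.29 + 0.39×0.31 + 0.29×0.52 + 0.23×0.26 = 0.4476
Treynor = (R_P − R_f) / β_P = (7.71% − 3.64%) / 0.4476 = 4.07% / 0.4476 = 9.09%

9.09%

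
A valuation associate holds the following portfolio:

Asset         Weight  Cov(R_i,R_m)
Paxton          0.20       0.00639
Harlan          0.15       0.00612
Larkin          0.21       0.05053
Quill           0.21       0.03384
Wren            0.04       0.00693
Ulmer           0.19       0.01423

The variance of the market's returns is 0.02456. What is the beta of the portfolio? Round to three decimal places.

0.932

β_Paxton = 0.00639 / 0.02456 = 0.2602
β_Harlan = 0.00612 / 0.02456 = 0.2492
β_Larkin = 0.05053 / 0.02456 = 2.0574
β_Quill = 0.03384 / 0.02456 = 1.3779
β_Wren = 0.00693 / 0.02456 = 0.2822
β_Ulmer = 0.01423 / 0.02456 = 0.5794
β_P = Σ w_i β_i = 0.20×0.2602 + 0.15×0.2492 + 0.21×2.0574 + 0.21×1.3779 + 0.04×0.2822 + 0.19×0.5794 = 0.9322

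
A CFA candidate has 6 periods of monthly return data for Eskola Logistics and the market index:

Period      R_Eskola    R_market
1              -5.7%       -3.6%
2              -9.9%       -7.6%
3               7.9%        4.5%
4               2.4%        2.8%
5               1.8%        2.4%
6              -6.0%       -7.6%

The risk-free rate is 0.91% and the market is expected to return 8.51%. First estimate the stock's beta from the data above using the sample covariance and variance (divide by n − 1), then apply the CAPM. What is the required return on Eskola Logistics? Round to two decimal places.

9.79%

Mean R_i = (-5.7 − 9.9 + 7.9 + 2.4 + 1.8 − 6.0) / 6 = -1.5833%
Mean R_m = (-3.6 − 7.6 + 4.5 + 2.8 + 2.4 − 7.6) / 6 = -1.5167%
Σ(R_i − R̄_i)(R_m − R̄_m) = 173.5417  ⇒  Cov = 173.5417 / 5 = 34.7083
Σ(R_m − R̄_m)² = 148.5283  ⇒  Var(R_m) = 148.5283 / 5 = 29.7057
β = Cov / Var(R_m) = 34.7083 / 29.7057 = 1.1684
MRP = 8.51% − 0.91% = 7.60%
E(R) = R_f + β × MRP = 0.91% + 1.1684 × 7.60% = 9.79%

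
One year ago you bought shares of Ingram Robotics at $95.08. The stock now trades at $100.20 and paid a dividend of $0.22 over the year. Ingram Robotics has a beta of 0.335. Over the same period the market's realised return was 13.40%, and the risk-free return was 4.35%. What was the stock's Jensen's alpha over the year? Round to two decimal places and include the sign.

Realised HPR = (P1 + D1 − P0) / P0 = (100.20 + 0.22 − 95.08) / 95.08 = 5.34 / 95.08 = 5.6163%
MRP = 13.40% − 4.35% = 9.05%
CAPM required = R_f + β·MRP = 4.35% + 0.335 × 9.05% = 7.38175%
α = realised − required = 5.6163% − 7.38175% = -1.77%

-1.77%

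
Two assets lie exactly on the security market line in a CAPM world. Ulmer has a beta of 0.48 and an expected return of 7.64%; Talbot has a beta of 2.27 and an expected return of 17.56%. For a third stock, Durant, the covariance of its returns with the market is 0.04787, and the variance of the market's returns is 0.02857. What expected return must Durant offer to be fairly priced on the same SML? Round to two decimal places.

14.27%

MRP = (17.56% − 7.64%) / (2.27 − 0.48) = 5.5419%
R_f = 7.64% − 0.48 × 5.5419% = 4.9799%
β_Durant = Cov / Var(R_m) = 0.04787 / 0.02857 = 1.6755
E(R_Durant) = R_f + β × MRP = 4.9799% + 1.6755 × 5.5419% = 14.27%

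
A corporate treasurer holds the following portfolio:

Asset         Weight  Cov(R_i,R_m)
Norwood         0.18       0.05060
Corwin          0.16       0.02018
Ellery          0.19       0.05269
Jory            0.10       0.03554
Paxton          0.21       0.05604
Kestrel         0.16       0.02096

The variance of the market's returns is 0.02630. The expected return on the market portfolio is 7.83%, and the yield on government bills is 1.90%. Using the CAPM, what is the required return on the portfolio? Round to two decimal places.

11.15%

β_Norwood = 0.05060 / 0.02630 = 1.9240
β_Corwin = 0.02018 / 0.02630 = 0.7673
β_Ellery = 0.05269 / 0.02630 = 2.0034
β_Jory = 0.03554 / 0.02630 = 1.3513
β_Paxton = 0.05604 / 0.02630 = 2.1308
β_Kestrel = 0.02096 / 0.02630 = 0.7970
β_P = Σ w_i β_i = 0.18×1.9240 + 0.16×0.7673 + 0.19×2.0034 + 0.10×1.3513 + 0.21×2.1308 + 0.16×0.7970 = 1.5599
MRP = 7.83% − 1.90% = 5.93%
E(R_P) = R_f + β_P × MRP = 1.90% + 1.5599 × 5.93% = 11.15%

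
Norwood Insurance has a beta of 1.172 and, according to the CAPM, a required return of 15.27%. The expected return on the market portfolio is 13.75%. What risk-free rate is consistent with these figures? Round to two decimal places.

4.91%

E(R) = R_f + β(E(R_m) − R_f) = R_f(1 − β) + β·E(R_m)
15.27% = R_f × (1 − 1.172) + 1.172 × 13.75%
15.27% = R_f × -0.172 + 16.11500%
R_f = (15.27% − 16.11500%) / -0.172 = 4.91%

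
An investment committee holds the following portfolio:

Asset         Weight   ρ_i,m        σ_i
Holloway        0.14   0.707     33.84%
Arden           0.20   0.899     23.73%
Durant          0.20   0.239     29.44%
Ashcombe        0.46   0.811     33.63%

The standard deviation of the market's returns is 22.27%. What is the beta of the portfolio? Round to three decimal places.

β_Holloway = 0.707 × 33.84% / 22.27% = 1.0743
β_Arden = 0.899 × 23.73% / 22.27% = 0.9579
β_Durant = 0.239 × 29.44% / 22.27% = 0.3159
β_Ashcombe = 0.811 × 33.63% / 22.27% = 1.2247
β_P = Σ w_i β_i = 0.14×1.0743 + 0.20×0.9579 + 0.20×0.3159 + 0.46×1.2247 = 0.9685

0.969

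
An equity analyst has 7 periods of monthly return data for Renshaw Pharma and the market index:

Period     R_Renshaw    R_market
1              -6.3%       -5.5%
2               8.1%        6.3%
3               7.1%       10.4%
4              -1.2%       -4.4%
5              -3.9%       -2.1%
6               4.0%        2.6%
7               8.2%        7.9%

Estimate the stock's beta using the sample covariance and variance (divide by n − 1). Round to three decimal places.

0.897

Mean R_i = (-6.3 + 8.1 + 7.1 − 1.2 − 3.9 + 4.0 + 8.2) / 7 = 2.2857%
Mean R_m = (-5.5 + 6.3 + 10.4 − 4.4 − 2.1 + 2.6 + 7.9) / 7 = 2.1714%
Σ(R_i − R̄_i)(R_m − R̄_m) = 213.4271  ⇒  Cov = 213.4271 / 6 = 35.5712
Σ(R_m − R̄_m)² = 238.0343  ⇒  Var(R_m) = 238.0343 / 6 = 39.6724
β = Cov / Var(R_m) = 35.5712 / 39.6724 = 0.8966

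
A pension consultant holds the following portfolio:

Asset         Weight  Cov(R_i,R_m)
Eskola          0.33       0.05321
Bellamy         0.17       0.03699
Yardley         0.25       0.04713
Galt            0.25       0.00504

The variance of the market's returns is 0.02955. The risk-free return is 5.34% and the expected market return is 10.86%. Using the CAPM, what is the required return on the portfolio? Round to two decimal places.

β_Eskola = 0.05321 / 0.02955 = 1.8007
β_Bellamy = 0.03699 / 0.02955 = 1.2518
β_Yardley = 0.04713 / 0.02955 = 1.5949
β_Galt = 0.00504 / 0.02955 = 0.1706
β_P = Σ w_i β_i = 0.33×1.8007 + 0.17×1.2518 + 0.25×1.5949 + 0.25×0.1706 = 1.2484
MRP = 10.86% − 5.34% = 5.52%
E(R_P) = R_f + β_P × MRP = 5.34% + 1.2484 × 5.52% = 12.23%

12.23%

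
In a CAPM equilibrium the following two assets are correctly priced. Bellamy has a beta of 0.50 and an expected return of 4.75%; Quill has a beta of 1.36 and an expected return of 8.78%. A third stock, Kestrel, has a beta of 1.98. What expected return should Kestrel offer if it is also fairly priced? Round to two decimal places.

MRP (SML slope) = (8.78% − 4.75%) / (1.36 − 0.50) = 4.03% / 0.86 = 4.6860%
R_f (intercept) = 4.75% − 0.50 × 4.6860% = 2.4070%
E(R_Kestrel) = R_f + β × MRP = 2.4070% + 1.98 × 4.6860% = 11.69%

11.69%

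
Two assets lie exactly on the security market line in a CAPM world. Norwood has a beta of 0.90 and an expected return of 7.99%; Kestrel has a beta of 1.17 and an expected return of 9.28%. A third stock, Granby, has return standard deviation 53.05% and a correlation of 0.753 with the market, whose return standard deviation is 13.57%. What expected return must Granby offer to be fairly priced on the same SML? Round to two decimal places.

MRP = (9.28% − 7.99%) / (1.17 − 0.90) = 4.7778%
R_f = 7.99% − 0.90 × 4.7778% = 3.6900%
β_Granby = ρ·σ_i/σ_m = 0.753 × 53.05 / 13.57 = 2.9437
E(R_Granby) = R_f + β × MRP = 3.6900% + 2.9437 × 4.7778% = 17.75%

17.75%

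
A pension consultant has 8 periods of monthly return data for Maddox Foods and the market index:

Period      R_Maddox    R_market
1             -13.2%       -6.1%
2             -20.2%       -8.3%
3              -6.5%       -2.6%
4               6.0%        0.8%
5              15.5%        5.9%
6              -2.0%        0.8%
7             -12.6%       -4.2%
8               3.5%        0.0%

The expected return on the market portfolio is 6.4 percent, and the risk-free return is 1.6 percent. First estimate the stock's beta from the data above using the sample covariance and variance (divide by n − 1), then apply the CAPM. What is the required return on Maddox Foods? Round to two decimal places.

13.74%

Mean R_i = (-13.2 − 20.2 − 6.5 + 6.0 + 15.5 − 2.0 − 12.6 + 3.5) / 8 = -3.6875%
Mean R_m = (-6.1 − 8.3 − 2.6 + 0.8 + 5.9 + 0.8 − 4.2 + 0.0) / 8 = -1.7125%
Σ(R_i − R̄_i)(R_m − R̄_m) = 362.1313  ⇒  Cov = 362.1313 / 7 = 51.7330
Σ(R_m − R̄_m)² = 143.1288  ⇒  Var(R_m) = 143.1288 / 7 = 20.4470
β = Cov / Var(R_m) = 51.7330 / 20.4470 = 2.5301
MRP = 6.4% − 1.6% = 4.80%
E(R) = R_f + β × MRP = 1.6% + 2.5301 × 4.8% = 13.74%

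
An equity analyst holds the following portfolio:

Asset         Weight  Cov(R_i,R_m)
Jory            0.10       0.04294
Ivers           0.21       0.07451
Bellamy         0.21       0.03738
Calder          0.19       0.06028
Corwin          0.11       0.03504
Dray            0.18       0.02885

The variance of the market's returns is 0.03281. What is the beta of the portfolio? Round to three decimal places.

1.472

β_Jory = 0.04294 / 0.03281 = 1.3087
β_Ivers = 0.07451 / 0.03281 = 2.2710
β_Bellamy = 0.03738 / 0.03281 = 1.1393
β_Calder = 0.06028 / 0.03281 = 1.8372
β_Corwin = 0.03504 / 0.03281 = 1.0680
β_Dray = 0.02885 / 0.03281 = 0.8793
β_P = Σ w_i β_i = 0.10×1.3087 + 0.21×2.2710 + 0.21×1.1393 + 0.19×1.8372 + 0.11×1.0680 + 0.18×0.8793 = 1.4719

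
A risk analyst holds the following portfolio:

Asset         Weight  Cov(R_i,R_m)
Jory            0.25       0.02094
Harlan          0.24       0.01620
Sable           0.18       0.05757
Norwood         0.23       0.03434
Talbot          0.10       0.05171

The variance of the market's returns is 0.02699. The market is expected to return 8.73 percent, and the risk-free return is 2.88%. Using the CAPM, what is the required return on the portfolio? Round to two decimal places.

β_Jory = 0.02094 / 0.02699 = 0.7758
β_Harlan = 0.01620 / 0.02699 = 0.6002
β_Sable = 0.05757 / 0.02699 = 2.1330
β_Norwood = 0.03434 / 0.02699 = 1.2723
β_Talbot = 0.05171 / 0.02699 = 1.9159
β_P = Σ w_i β_i = 0.25×0.7758 + 0.24×0.6002 + 0.18×2.1330 + 0.23×1.2723 + 0.10×1.9159 = 1.2062
MRP = 8.73% − 2.88% = 5.85%
E(R_P) = R_f + β_P × MRP = 2.88% + 1.2062 × 5.85% = 9.94%

9.94%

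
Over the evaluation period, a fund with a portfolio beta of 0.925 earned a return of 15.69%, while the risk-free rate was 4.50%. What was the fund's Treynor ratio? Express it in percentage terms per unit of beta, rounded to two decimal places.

12.10%

Treynor = (R_P − R_f) / β_P = (15.69% − 4.50%) / 0.9250 = 11.19% / 0.9250 = 12.10%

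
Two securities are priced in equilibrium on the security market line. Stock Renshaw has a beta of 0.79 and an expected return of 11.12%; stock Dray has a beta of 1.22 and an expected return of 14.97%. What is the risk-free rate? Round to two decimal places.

4.05%

Both satisfy E(R) = R_f + β·MRP, so the slope of the SML is
MRP = (14.97% − 11.12%) / (1.22 − 0.79) = 3.85% / 0.43 = 8.9535%
R_f = E(R_Renshaw) − β_Renshaw·MRP = 11.12% − 0.79 × 8.9535% = 4.0467%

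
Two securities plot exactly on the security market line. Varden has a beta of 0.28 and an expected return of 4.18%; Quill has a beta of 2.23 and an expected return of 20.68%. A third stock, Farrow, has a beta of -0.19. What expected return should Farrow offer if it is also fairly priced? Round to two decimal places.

0.20%

MRP (SML slope) = (20.68% − 4.18%) / (2.23 − 0.28) = 16.50% / 1.95 = 8.4615%
R_f (intercept) = 4.18% − 0.28 × 8.4615% = 1.8108%
E(R_Farrow) = R_f + β × MRP = 1.8108% + -0.19 × 8.4615% = 0.20%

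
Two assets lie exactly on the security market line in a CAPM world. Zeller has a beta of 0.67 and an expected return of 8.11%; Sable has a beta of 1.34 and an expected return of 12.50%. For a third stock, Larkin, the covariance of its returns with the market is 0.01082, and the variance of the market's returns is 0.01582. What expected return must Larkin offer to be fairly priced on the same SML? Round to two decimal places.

8.20%

MRP = (12.50% − 8.11%) / (1.34 − 0.67) = 6.5522%
R_f = 8.11% − 0.67 × 6.5522% = 3.7200%
β_Larkin = Cov / Var(R_m) = 0.01082 / 0.01582 = 0.6839
E(R_Larkin) = R_f + β × MRP = 3.7200% + 0.6839 × 6.5522% = 8.20%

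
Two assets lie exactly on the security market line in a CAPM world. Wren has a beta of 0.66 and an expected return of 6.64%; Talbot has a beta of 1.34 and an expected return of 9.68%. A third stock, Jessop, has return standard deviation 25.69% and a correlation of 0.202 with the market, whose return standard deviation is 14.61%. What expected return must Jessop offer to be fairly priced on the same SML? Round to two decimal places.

MRP = (9.68% − 6.64%) / (1.34 − 0.66) = 4.4706%
R_f = 6.64% − 0.66 × 4.4706% = 3.6894%
β_Jessop = ρ·σ_i/σ_m = 0.202 × 25.69 / 14.61 = 0.3552
E(R_Jessop) = R_f + β × MRP = 3.6894% + 0.3552 × 4.4706% = 5.28%

5.28%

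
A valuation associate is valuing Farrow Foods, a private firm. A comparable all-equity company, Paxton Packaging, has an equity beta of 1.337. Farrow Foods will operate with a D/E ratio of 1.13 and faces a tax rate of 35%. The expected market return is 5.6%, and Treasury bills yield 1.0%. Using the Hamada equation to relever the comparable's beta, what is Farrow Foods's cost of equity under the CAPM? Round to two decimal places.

11.67%

β_L = β_U × [1 + (1 − t)(D/E)] = 1.337 × [1 + (1 − 0.35) × 1.13]
    = 1.337 × [1 + 0.65 × 1.13] = 1.337 × 1.7345 = 2.3190
MRP = 5.6% − 1.0% = 4.60%
E(R) = R_f + β_L × MRP = 1.0% + 2.3190 × 4.6% = 11.67%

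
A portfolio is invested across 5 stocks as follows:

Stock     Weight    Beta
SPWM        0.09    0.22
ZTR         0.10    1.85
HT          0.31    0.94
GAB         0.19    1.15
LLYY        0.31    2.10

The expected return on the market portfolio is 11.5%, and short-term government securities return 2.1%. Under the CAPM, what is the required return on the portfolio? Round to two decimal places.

β_P = Σ w_i β_i = 0.09×0.22 + 0.10×1.85 + 0.31×0.94 + 0.19×1.15 + 0.31×2.10 = 1.3657
MRP = 11.5% − 2.1% = 9.40%
E(R_P) = R_f + β_P × MRP = 2.1% + 1.3657 × 9.4% = 14.94%

14.94%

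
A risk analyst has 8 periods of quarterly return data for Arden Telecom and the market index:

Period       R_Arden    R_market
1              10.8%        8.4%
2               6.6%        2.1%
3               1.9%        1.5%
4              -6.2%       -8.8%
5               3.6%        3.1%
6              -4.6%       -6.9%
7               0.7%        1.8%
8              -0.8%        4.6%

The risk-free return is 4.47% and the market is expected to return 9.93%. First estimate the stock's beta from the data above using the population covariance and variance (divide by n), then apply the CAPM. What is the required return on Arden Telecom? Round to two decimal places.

9.03%

Mean R_i = (10.8 + 6.6 + 1.9 − 6.2 + 3.6 − 4.6 + 0.7 − 0.8) / 8 = 1.5000%
Mean R_m = (8.4 + 2.1 + 1.5 − 8.8 + 3.1 − 6.9 + 1.8 + 4.6) / 8 = 0.7250%
Σ(R_i − R̄_i)(R_m − R̄_m) = 193.7700  ⇒  Cov = 193.7700 / 8 = 24.2213
Σ(R_m − R̄_m)² = 232.0750  ⇒  Var(R_m) = 232.0750 / 8 = 29.0094
β = Cov / Var(R_m) = 24.2213 / 29.0094 = 0.8349
MRP = 9.93% − 4.47% = 5.46%
E(R) = R_f + β × MRP = 4.47% + 0.8349 × 5.46% = 9.03%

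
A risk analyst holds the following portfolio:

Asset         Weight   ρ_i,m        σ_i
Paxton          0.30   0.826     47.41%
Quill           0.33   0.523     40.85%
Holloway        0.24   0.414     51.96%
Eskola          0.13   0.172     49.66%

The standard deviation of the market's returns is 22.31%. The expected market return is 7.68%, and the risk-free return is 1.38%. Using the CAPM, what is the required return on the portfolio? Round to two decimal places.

β_Paxton = 0.826 × 47.41% / 22.31% = 1.7553
β_Quill = 0.523 × 40.85% / 22.31% = 0.9576
β_Holloway = 0.414 × 51.96% / 22.31% = 0.9642
β_Eskola = 0.172 × 49.66% / 22.31% = 0.3829
β_P = Σ w_i β_i = 0.30×1.7553 + 0.33×0.9576 + 0.24×0.9642 + 0.13×0.3829 = 1.1238
MRP = 7.68% − 1.38% = 6.30%
E(R_P) = R_f + β_P × MRP = 1.38% + 1.1238 × 6.30% = 8.46%

8.46%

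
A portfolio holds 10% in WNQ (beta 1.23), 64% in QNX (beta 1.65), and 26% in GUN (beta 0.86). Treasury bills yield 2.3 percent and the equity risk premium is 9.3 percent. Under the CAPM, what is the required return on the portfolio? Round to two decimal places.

15.34%

β_P = Σ w_i β_i = 0.10×1.23 + 0.64×1.65 + 0.26×0.86 = 1.4026
E(R_P) = R_f + β_P × MRP = 2.3% + 1.4026 × 9.3% = 15.34%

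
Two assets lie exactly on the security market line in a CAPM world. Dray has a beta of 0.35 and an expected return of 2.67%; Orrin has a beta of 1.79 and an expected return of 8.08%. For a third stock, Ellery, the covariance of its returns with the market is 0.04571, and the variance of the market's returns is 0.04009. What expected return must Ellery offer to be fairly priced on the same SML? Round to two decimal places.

5.64%

MRP = (8.08% − 2.67%) / (1.79 − 0.35) = 3.7569%
R_f = 2.67% − 0.35 × 3.7569% = 1.3551%
β_Ellery = Cov / Var(R_m) = 0.04571 / 0.04009 = 1.1402
E(R_Ellery) = R_f + β × MRP = 1.3551% + 1.1402 × 3.7569% = 5.64%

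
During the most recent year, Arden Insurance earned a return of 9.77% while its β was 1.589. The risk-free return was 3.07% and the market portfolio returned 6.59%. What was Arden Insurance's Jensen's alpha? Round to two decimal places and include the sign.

+1.11%

Market excess return = 6.59% − 3.07% = 3.52%
CAPM benchmark = R_f + β(R_m − R_f) = 3.07% + 1.589 × 3.52% = 8.66328%
α = actual − benchmark = 9.77% − 8.66328% = +1.11%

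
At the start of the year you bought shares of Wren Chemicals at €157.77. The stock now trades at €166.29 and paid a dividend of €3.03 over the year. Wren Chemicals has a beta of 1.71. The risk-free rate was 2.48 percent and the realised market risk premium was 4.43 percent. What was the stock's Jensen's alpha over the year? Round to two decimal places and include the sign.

-2.73%

Realised HPR = (P1 + D1 − P0) / P0 = (166.29 + 3.03 − 157.77) / 157.77 = 11.55 / 157.77 = 7.3208%
CAPM required = R_f + β·MRP = 2.48% + 1.71 × 4.43% = 10.0553%
α = realised − required = 7.3208% − 10.0553% = -2.73%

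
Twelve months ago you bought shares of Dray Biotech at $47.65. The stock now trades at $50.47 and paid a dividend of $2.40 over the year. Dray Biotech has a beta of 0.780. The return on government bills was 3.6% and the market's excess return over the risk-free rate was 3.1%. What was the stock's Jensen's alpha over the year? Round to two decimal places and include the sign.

Realised HPR = (P1 + D1 − P0) / P0 = (50.47 + 2.40 − 47.65) / 47.65 = 5.22 / 47.65 = 10.9549%
CAPM required = R_f + β·MRP = 3.6% + 0.780 × 3.1% = 6.0180%
α = realised − required = 10.9549% − 6.0180% = +4.94%

+4.94%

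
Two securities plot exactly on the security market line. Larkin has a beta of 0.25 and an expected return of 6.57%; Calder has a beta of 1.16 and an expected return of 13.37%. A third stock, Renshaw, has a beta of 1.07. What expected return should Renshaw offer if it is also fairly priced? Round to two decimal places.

12.70%

MRP (SML slope) = (13.37% − 6.57%) / (1.16 − 0.25) = 6.80% / 0.91 = 7.4725%
R_f (intercept) = 6.57% − 0.25 × 7.4725% = 4.7019%
E(R_Renshaw) = R_f + β × MRP = 4.7019% + 1.07 × 7.4725% = 12.70%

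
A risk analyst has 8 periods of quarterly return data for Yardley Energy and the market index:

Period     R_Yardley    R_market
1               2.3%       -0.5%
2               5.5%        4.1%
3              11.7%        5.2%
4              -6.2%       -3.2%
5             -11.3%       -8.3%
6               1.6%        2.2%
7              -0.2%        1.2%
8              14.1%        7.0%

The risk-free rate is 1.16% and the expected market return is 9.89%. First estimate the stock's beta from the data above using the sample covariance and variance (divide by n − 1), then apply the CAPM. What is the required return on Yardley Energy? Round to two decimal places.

15.50%

Mean R_i = (2.3 + 5.5 + 11.7 − 6.2 − 11.3 + 1.6 − 0.2 + 14.1) / 8 = 2.1875%
Mean R_m = (-0.5 + 4.1 + 5.2 − 3.2 − 8.3 + 2.2 + 1.2 + 7.0) / 8 = 0.9625%
Σ(R_i − R̄_i)(R_m − R̄_m) = 281.0063  ⇒  Cov = 281.0063 / 7 = 40.1438
Σ(R_m − R̄_m)² = 171.0988  ⇒  Var(R_m) = 171.0988 / 7 = 24.4427
β = Cov / Var(R_m) = 40.1438 / 24.4427 = 1.6424
MRP = 9.89% − 1.16% = 8.73%
E(R) = R_f + β × MRP = 1.16% + 1.6424 × 8.73% = 15.50%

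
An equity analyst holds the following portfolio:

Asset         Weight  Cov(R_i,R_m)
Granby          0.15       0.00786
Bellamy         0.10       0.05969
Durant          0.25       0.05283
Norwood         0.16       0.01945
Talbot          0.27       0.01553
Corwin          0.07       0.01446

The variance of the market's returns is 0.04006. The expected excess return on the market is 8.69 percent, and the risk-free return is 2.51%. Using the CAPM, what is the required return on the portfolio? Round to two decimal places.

8.73%

β_Granby = 0.00786 / 0.04006 = 0.1962
β_Bellamy = 0.05969 / 0.04006 = 1.4900
β_Durant = 0.05283 / 0.04006 = 1.3188
β_Norwood = 0.01945 / 0.04006 = 0.4855
β_Talbot = 0.01553 / 0.04006 = 0.3877
β_Corwin = 0.01446 / 0.04006 = 0.3610
β_P = Σ w_i β_i = 0.15×0.1962 + 0.10×1.4900 + 0.25×1.3188 + 0.16×0.4855 + 0.27×0.3877 + 0.07×0.3610 = 0.7158
E(R_P) = R_f + β_P × MRP = 2.51% + 0.7158 × 8.69% = 8.73%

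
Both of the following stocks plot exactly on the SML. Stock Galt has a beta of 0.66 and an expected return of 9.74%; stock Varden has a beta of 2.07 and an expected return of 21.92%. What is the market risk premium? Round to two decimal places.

Both satisfy E(R) = R_f + β·MRP, so the slope of the SML is
MRP = (21.92% − 9.74%) / (2.07 − 0.66) = 12.18% / 1.41 = 8.6383%

8.64%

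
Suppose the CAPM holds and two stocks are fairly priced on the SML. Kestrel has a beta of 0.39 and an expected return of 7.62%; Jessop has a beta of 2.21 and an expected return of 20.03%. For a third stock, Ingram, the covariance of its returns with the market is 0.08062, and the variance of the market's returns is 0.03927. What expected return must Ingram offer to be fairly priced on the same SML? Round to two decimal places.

18.96%

MRP = (20.03% − 7.62%) / (2.21 − 0.39) = 6.8187%
R_f = 7.62% − 0.39 × 6.8187% = 4.9607%
β_Ingram = Cov / Var(R_m) = 0.08062 / 0.03927 = 2.0530
E(R_Ingram) = R_f + β × MRP = 4.9607% + 2.0530 × 6.8187% = 18.96%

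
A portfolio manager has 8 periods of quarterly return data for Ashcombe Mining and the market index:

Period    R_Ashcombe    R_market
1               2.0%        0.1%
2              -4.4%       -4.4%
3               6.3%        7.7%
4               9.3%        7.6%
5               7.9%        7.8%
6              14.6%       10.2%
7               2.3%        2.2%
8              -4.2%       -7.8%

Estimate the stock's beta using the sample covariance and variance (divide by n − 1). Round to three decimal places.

0.966

Mean R_i = (2.0 − 4.4 + 6.3 + 9.3 + 7.9 + 14.6 + 2.3 − 4.2) / 8 = 4.2250%
Mean R_m = (0.1 − 4.4 + 7.7 + 7.6 + 7.8 + 10.2 + 2.2 − 7.8) / 8 = 2.9250%
Σ(R_i − R̄_i)(R_m − R̄_m) = 288.2450  ⇒  Cov = 288.2450 / 7 = 41.1779
Σ(R_m − R̄_m)² = 298.5350  ⇒  Var(R_m) = 298.5350 / 7 = 42.6479
β = Cov / Var(R_m) = 41.1779 / 42.6479 = 0.9655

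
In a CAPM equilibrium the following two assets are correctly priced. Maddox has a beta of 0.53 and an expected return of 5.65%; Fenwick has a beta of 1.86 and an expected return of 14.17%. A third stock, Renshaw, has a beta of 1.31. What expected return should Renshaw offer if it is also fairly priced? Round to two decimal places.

MRP (SML slope) = (14.17% − 5.65%) / (1.86 − 0.53) = 8.52% / 1.33 = 6.4060%
R_f (intercept) = 5.65% − 0.53 × 6.4060% = 2.2548%
E(R_Renshaw) = R_f + β × MRP = 2.2548% + 1.31 × 6.4060% = 10.65%

10.65%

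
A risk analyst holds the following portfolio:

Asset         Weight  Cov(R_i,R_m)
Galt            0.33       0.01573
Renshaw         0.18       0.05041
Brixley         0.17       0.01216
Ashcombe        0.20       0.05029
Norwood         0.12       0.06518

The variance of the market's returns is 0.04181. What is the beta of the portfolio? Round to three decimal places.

β_Galt = 0.01573 / 0.04181 = 0.3762
β_Renshaw = 0.05041 / 0.04181 = 1.2057
β_Brixley = 0.01216 / 0.04181 = 0.2908
β_Ashcombe = 0.05029 / 0.04181 = 1.2028
β_Norwood = 0.06518 / 0.04181 = 1.5590
β_P = Σ w_i β_i = 0.33×0.3762 + 0.18×1.2057 + 0.17×0.2908 + 0.20×1.2028 + 0.12×1.5590 = 0.8182

0.818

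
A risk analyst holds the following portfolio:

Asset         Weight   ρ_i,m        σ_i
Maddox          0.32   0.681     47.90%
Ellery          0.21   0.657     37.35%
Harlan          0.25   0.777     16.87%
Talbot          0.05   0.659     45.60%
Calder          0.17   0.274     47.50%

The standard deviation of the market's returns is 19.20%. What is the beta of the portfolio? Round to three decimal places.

β_Maddox = 0.681 × 47.90% / 19.20% = 1.6990
β_Ellery = 0.657 × 37.35% / 19.20% = 1.2781
β_Harlan = 0.777 × 16.87% / 19.20% = 0.6827
β_Talbot = 0.659 × 45.60% / 19.20% = 1.5651
β_Calder = 0.274 × 47.50% / 19.20% = 0.6779
β_P = Σ w_i β_i = 0.32×1.6990 + 0.21×1.2781 + 0.25×0.6827 + 0.05×1.5651 + 0.17×0.6779 = 1.1763

1.176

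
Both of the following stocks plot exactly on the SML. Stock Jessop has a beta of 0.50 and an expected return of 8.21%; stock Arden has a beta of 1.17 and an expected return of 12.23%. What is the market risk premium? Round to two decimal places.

6.00%

Both satisfy E(R) = R_f + β·MRP, so the slope of the SML is
MRP = (12.23% − 8.21%) / (1.17 − 0.50) = 4.02% / 0.67 = 6.0000%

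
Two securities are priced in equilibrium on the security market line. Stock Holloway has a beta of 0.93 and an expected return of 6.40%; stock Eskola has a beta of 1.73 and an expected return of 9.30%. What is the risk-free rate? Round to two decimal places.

3.03%

Both satisfy E(R) = R_f + β·MRP, so the slope of the SML is
MRP = (9.30% − 6.40%) / (1.73 − 0.93) = 2.90% / 0.80 = 3.6250%
R_f = E(R_Holloway) − β_Holloway·MRP = 6.40% − 0.93 × 3.6250% = 3.0288%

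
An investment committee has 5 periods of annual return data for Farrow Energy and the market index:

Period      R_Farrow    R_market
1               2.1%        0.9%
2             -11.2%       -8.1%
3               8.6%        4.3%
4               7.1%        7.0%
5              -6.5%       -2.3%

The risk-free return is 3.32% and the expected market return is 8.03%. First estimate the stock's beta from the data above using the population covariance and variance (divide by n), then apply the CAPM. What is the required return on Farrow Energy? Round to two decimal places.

Mean R_i = (2.1 − 11.2 + 8.6 + 7.1 − 6.5) / 5 = 0.0200%
Mean R_m = (0.9 − 8.1 + 4.3 + 7.0 − 2.3) / 5 = 0.3600%
Σ(R_i − R̄_i)(R_m − R̄_m) = 194.2040  ⇒  Cov = 194.2040 / 5 = 38.8408
Σ(R_m − R̄_m)² = 138.5520  ⇒  Var(R_m) = 138.5520 / 5 = 27.7104
β = Cov / Var(R_m) = 38.8408 / 27.7104 = 1.4017
MRP = 8.03% − 3.32% = 4.71%
E(R) = R_f + β × MRP = 3.32% + 1.4017 × 4.71% = 9.92%

9.92%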